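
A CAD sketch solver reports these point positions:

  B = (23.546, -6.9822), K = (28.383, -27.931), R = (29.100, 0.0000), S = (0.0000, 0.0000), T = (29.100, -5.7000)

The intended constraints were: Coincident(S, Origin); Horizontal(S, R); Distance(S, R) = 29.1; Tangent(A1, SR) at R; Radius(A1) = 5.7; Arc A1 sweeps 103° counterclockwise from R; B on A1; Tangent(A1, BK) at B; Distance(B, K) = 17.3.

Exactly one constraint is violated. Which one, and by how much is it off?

Distance(B, K) = 17.3 — off by 4.20.

S = (0.00, 0.00) ✓; S.y = 0.00, R.y = 0.00 ✓; |SR| = 29.10 ✓; ∠(TR, RS) = 90.00° ✓; |TR| = 5.700 ✓; bearing(T→B) − bearing(T→R) = 103.0° ✓; |TB| = 5.700 ✓; ∠(TB, BK) = 90.00° ✓; |BK| = 21.50 ✗.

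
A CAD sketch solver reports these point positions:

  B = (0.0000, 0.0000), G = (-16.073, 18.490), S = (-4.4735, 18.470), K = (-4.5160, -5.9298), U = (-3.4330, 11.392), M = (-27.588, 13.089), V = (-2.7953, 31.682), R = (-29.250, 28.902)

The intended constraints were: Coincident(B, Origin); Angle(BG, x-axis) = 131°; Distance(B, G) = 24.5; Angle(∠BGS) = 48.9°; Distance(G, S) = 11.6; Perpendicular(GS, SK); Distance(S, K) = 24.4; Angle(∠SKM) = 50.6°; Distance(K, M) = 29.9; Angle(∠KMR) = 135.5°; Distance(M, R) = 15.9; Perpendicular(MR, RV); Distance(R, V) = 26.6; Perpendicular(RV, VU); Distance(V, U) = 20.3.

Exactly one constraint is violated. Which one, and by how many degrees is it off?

Perpendicular(RV, VU) — off by 7.80°.

B = (0.00, 0.00) ✓; BG at 131.0° ✓; |BG| = 24.50 ✓; ∠BGS = 48.90° ✓; |GS| = 11.60 ✓; ∠(GS, SK) = 90.00° ✓; |SK| = 24.40 ✓; ∠SKM = 50.60° ✓; |KM| = 29.90 ✓; ∠KMR = 135.5° ✓; |MR| = 15.90 ✓; ∠(MR, RV) = 90.00° ✓; |RV| = 26.60 ✓; ∠(RV, VU) = 97.80° ✗; |VU| = 20.30 ✓.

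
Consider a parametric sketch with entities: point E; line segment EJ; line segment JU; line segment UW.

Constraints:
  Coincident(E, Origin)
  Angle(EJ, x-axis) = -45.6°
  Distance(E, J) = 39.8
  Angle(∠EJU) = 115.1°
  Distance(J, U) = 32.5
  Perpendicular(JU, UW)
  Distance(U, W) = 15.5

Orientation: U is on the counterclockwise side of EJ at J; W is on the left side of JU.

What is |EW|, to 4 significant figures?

53.49

E is at the origin; EJ runs at -45.6° with length 39.8, so J = 39.8·(cos -45.6°, sin -45.6°) = (27.85, -28.44). ∠EJU = 115.1°, so JU runs at -45.6° + (180° − 115.1°) = 19.30° from the x-axis; with |JU| = 32.5, U = J + 32.5·(cos 19.30°, sin 19.30°) = (58.52, -17.69). JU is perpendicular to UW; with |UW| = 15.5 on the left of JU, W = U + 15.5·(-0.3305, 0.9438) = (53.40, -3.065). Then |EW| = |W − E| = 53.49.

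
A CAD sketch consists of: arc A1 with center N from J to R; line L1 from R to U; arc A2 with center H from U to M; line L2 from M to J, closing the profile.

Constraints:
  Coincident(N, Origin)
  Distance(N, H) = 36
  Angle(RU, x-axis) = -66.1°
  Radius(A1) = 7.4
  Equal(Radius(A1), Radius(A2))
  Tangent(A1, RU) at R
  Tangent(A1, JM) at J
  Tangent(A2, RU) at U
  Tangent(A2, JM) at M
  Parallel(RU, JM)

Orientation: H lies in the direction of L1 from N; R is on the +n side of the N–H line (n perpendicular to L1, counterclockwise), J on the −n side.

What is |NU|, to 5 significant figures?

36.753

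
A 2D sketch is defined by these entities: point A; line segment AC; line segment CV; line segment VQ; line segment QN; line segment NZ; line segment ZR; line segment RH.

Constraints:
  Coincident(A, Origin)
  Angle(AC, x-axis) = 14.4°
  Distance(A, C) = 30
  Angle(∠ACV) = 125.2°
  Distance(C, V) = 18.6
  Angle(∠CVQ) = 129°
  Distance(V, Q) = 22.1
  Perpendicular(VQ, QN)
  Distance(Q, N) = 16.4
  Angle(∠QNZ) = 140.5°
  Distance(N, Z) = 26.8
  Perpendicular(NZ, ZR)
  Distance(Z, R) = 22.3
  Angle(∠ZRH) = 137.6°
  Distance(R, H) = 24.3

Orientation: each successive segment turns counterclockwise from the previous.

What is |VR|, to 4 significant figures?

25.92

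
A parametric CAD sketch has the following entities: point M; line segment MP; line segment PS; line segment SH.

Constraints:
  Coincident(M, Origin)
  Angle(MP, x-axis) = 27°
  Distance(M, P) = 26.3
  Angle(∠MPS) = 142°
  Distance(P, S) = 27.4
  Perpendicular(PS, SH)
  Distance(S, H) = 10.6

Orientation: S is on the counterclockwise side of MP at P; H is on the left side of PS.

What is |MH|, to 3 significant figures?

48.4

M is at the origin; MP runs at 27.0° with length 26.3, so P = 26.3·(cos 27.0°, sin 27.0°) = (23.4, 11.9). ∠MPS = 142.0°, so PS runs at 27.0° + (180° − 142.0°) = 65.0° from the x-axis; with |PS| = 27.4, S = P + 27.4·(cos 65.0°, sin 65.0°) = (35.0, 36.8). PS ⟂ SH; with |SH| = 10.6 on the left of PS, H = S + 10.6·(-0.906, 0.423) = (25.4, 41.3). Then |MH| = |H − M| = 48.4.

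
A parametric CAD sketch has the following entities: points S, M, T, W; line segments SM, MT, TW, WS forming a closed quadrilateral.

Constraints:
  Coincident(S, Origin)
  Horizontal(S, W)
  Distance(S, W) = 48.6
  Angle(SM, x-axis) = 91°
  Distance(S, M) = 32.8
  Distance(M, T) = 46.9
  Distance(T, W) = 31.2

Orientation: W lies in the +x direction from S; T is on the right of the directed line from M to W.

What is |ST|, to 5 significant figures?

21.383

S is at the origin; S and W share the same y with |SW| = 48.6 and W in +x, so W = (48.6, 0). SM runs at 91.0° with |SM| = 32.8, so M = (-0.57244, 32.795). T is determined by |MT| = 46.9 and |TW| = 31.2 together: it lies at the intersection of circle(M, 46.9) and circle(W, 31.2). With |MW| = 59.105, the foot of the radical line on MW is 39.925 from M and the perpendicular offset is √(46.9² − 39.925²) = 24.608. Taking the right-of-MW solution: T = (18.989, -9.8307).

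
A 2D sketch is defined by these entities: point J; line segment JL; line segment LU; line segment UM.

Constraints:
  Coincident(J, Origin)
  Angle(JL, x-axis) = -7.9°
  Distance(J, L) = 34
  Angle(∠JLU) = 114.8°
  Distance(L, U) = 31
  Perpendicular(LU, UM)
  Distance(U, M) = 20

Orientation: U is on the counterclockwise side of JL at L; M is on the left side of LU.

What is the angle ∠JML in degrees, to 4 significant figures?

46.33°

∠JLU = 114.8°, so LU runs at -7.9° + (180° − 114.8°) = 57.30° from the x-axis; with |LU| = 31.0, U = L + 31.0·(cos 57.30°, sin 57.30°) = (50.42, 21.41). LU ⟂ UM; with |UM| = 20.0 on the left of LU, M = U + 20.0·(-0.8415, 0.5402) = (33.59, 32.22). Then cos ∠JML = MJ·ML / (|MJ||ML|), giving 46.33°.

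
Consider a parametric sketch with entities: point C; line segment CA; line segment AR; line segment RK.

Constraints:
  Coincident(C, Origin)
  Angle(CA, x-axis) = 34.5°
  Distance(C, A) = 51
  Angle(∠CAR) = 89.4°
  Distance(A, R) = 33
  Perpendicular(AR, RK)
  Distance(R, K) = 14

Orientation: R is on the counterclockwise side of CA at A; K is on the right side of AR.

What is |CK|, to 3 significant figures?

72.7

C is at the origin; CA runs at 34.5° with length 51.0, so A = 51.0·(cos 34.5°, sin 34.5°) = (42.0, 28.9). ∠CAR = 89.4°, so AR runs at 34.5° + (180° − 89.4°) = 125° from the x-axis; with |AR| = 33.0, R = A + 33.0·(cos 125°, sin 125°) = (23.1, 55.9). The perpendicularity gives RK at right angles to AR; with |RK| = 14.0 on the right of AR, K = R + 14.0·(0.818, 0.575) = (34.5, 63.9). Then |CK| = |K − C| = 72.7.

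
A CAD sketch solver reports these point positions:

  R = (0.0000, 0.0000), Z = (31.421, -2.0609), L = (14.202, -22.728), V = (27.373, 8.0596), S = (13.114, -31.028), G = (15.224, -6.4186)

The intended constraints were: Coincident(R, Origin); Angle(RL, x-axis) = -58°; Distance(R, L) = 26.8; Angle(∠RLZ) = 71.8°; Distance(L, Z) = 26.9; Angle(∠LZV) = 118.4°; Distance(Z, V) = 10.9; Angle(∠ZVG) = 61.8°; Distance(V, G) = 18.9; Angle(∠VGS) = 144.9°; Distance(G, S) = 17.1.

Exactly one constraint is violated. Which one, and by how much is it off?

Distance(G, S) = 17.1 — off by 7.60.

R = (0.00, 0.00) ✓; RL at -58.00° ✓; |RL| = 26.80 ✓; ∠RLZ = 71.80° ✓; |LZ| = 26.90 ✓; ∠LZV = 118.4° ✓; |ZV| = 10.90 ✓; ∠ZVG = 61.80° ✓; |VG| = 18.90 ✓; ∠VGS = 144.9° ✓; |GS| = 24.70 ✗.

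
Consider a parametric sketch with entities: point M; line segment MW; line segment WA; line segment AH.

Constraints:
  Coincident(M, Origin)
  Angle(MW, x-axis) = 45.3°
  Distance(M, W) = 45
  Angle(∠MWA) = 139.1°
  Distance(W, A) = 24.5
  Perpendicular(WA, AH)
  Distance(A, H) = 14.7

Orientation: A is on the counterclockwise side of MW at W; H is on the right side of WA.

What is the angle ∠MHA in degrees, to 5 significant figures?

52.956°

M is at the origin; MW runs at 45.3° with length 45.0, so W = 45.0·(cos 45.3°, sin 45.3°) = (31.653, 31.986). ∠MWA = 139.1°, so WA runs at 45.3° + (180° − 139.1°) = 86.200° from the x-axis; with |WA| = 24.5, A = W + 24.5·(cos 86.200°, sin 86.200°) = (33.276, 56.432). WA is perpendicular to AH; with |AH| = 14.7 on the right of WA, H = A + 14.7·(0.99780, -0.066274) = (47.944, 55.458). Then cos ∠MHA = HM·HA / (|HM||HA|), giving 52.956°.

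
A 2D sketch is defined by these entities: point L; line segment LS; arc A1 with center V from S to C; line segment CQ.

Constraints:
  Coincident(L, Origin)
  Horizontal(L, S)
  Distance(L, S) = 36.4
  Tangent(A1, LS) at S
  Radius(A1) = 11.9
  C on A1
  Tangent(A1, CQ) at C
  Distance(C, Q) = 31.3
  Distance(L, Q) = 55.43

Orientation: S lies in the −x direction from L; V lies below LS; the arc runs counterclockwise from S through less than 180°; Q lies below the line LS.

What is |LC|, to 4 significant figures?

50.06

Checks: L = (0.00, 0.00) ✓; |VC| = 11.90 ✓; ∠(VC, CQ) = 90.00° ✓; |CQ| = 31.30 ✓; |LQ| = 55.43 ✓.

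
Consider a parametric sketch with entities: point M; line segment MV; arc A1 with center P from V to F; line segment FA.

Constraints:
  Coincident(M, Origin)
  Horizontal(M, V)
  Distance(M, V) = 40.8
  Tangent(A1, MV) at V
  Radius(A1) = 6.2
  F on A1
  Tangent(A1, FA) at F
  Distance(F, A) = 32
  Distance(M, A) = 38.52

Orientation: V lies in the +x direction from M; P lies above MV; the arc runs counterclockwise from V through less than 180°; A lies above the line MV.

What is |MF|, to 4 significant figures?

46.23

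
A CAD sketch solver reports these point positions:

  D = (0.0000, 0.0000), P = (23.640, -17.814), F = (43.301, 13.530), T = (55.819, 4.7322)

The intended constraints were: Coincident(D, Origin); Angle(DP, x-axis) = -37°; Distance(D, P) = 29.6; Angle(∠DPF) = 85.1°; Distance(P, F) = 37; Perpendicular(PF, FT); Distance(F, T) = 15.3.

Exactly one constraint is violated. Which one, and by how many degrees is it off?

Perpendicular(PF, FT) — off by 3.00°.

D = (0.00, 0.00) ✓; DP at -37.00° ✓; |DP| = 29.60 ✓; ∠DPF = 85.10° ✓; |PF| = 37.00 ✓; ∠(PF, FT) = 93.00° ✗; |FT| = 15.30 ✓.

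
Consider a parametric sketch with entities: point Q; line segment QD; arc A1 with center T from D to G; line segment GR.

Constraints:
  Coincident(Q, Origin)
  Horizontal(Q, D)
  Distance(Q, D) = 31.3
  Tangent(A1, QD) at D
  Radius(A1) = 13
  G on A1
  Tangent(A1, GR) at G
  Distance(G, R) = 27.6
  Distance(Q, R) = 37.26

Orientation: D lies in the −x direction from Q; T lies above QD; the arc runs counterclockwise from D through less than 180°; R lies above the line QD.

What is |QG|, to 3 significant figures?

21.0

Checks: |TD| = 13.00 ✓; |TG| = 13.00 ✓; ∠(TG, GR) = 90.00° ✓; |GR| = 27.60 ✓; |QR| = 37.26 ✓.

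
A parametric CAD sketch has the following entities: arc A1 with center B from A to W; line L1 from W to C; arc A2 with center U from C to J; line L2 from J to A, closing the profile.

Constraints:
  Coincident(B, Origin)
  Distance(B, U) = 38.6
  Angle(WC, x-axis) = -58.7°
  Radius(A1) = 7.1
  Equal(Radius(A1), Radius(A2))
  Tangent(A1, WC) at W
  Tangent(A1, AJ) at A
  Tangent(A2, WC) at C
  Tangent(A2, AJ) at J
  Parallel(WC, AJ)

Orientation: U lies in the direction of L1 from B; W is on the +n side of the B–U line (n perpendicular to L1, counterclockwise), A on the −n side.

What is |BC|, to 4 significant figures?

39.25

The slot axis is L1's direction at -58.7°, so u = (cos -58.7°, sin -58.7°) = (0.5195, -0.8545) and n = (−sin -58.7°, cos -58.7°) = (0.8545, 0.5195). B is at the origin and U lies 38.6 along u from B, so U = 38.6·u = (20.05, -32.98). Tangency of A1 to both parallel lines with radius 7.1 puts W and A at B ± 7.1·n: W = (6.067, 3.689), A = (-6.067, -3.689). Equal radii place C and J the same way about U: C = U + 7.1·n = (26.12, -29.29), J = U − 7.1·n = (13.99, -36.67). Then |BC| = |C − B| = 39.25.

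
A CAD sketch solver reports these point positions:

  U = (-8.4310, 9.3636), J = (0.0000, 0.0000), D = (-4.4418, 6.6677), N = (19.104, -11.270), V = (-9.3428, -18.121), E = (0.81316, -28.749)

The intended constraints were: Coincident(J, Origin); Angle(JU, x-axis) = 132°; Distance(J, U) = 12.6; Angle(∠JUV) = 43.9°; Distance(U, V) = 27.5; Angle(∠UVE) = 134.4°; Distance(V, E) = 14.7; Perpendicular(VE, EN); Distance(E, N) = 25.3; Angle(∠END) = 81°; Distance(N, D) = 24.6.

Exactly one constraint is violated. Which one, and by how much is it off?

Distance(N, D) = 24.6 — off by 5.00.

J = (0.00, 0.00) ✓; JU at 132.0° ✓; |JU| = 12.60 ✓; ∠JUV = 43.90° ✓; |UV| = 27.50 ✓; ∠UVE = 134.4° ✓; |VE| = 14.70 ✓; ∠(VE, EN) = 90.00° ✓; |EN| = 25.30 ✓; ∠END = 81.00° ✓; |ND| = 29.60 ✗.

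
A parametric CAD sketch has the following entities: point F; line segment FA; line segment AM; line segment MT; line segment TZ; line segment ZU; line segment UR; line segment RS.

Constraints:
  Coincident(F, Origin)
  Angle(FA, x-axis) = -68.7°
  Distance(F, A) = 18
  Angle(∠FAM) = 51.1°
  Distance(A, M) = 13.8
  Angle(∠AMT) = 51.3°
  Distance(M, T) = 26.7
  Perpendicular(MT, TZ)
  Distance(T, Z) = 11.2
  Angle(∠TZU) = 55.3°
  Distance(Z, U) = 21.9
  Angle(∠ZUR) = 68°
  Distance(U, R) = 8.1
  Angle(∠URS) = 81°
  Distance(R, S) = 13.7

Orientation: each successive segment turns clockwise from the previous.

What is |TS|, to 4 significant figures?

8.786

∠ZUR = 68.0° gives UR at 67.00° from the x-axis; with |UR| = 8.1, R = (3.080, 0.7370). ∠URS = 81.0° gives RS at -32.00° from the x-axis; with |RS| = 13.7, S = (14.70, -6.523). Then |TS| = |S − T| = 8.786.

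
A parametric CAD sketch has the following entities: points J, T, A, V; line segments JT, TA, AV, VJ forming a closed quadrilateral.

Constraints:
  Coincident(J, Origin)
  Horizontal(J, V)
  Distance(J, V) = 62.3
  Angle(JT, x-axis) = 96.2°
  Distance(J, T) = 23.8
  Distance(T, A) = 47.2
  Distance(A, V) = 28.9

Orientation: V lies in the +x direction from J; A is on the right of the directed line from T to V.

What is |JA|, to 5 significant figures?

34.598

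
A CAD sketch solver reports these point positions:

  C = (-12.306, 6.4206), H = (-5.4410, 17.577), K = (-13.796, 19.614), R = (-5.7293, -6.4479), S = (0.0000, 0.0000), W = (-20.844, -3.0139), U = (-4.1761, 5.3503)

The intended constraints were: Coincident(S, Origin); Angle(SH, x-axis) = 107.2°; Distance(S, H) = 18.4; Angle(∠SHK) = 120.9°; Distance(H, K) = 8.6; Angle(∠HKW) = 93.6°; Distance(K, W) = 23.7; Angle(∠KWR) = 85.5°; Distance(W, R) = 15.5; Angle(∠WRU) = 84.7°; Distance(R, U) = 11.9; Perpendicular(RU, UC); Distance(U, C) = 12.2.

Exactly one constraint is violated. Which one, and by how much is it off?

Distance(U, C) = 12.2 — off by 4.00.

S = (0.00, 0.00) ✓; SH at 107.2° ✓; |SH| = 18.40 ✓; ∠SHK = 120.9° ✓; |HK| = 8.600 ✓; ∠HKW = 93.60° ✓; |KW| = 23.70 ✓; ∠KWR = 85.50° ✓; |WR| = 15.50 ✓; ∠WRU = 84.70° ✓; |RU| = 11.90 ✓; ∠(RU, UC) = 90.00° ✓; |UC| = 8.200 ✗.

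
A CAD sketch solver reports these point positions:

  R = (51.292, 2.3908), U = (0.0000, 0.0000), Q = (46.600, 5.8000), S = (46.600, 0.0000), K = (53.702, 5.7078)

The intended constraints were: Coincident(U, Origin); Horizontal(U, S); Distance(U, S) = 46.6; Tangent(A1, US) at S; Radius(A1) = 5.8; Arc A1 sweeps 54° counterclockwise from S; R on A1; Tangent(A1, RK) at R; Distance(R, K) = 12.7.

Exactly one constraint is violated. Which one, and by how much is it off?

Distance(R, K) = 12.7 — off by 8.60.

U = (0.00, 0.00) ✓; U.y = 0.00, S.y = 0.00 ✓; |US| = 46.60 ✓; ∠(QS, SU) = 90.00° ✓; |QS| = 5.800 ✓; bearing(Q→R) − bearing(Q→S) = 54.00° ✓; |QR| = 5.800 ✓; ∠(QR, RK) = 90.00° ✓; |RK| = 4.100 ✗.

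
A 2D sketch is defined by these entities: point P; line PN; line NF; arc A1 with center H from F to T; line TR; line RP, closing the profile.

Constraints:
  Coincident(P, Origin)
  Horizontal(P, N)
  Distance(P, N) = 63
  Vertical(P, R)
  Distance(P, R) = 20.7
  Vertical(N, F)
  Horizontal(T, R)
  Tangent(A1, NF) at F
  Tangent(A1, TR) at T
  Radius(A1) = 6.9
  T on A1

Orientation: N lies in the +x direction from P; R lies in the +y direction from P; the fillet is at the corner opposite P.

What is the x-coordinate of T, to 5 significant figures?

56.100

The virtual corner opposite P is at (63.000, 20.700). Tangency of A1 to NF means the radius HF is perpendicular to NF and tangency of A1 to TR means the radius HT is perpendicular to TR, with radius 6.9, so the center H sits 6.9 in from both sides at H = (56.100, 13.800). That places the tangent points at F = (63.000, 13.800) on NF and T = (56.100, 20.700) on TR. So T.x = 56.100.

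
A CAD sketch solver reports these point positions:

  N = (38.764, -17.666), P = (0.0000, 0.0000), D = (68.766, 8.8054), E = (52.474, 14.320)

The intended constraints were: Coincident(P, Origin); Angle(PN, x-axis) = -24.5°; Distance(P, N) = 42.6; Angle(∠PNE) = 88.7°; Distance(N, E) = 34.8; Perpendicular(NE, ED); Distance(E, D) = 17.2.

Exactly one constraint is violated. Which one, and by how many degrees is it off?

Perpendicular(NE, ED) — off by 4.50°.

P = (0.00, 0.00) ✓; PN at -24.50° ✓; |PN| = 42.60 ✓; ∠PNE = 88.70° ✓; |NE| = 34.80 ✓; ∠(NE, ED) = 85.50° ✗; |ED| = 17.20 ✓.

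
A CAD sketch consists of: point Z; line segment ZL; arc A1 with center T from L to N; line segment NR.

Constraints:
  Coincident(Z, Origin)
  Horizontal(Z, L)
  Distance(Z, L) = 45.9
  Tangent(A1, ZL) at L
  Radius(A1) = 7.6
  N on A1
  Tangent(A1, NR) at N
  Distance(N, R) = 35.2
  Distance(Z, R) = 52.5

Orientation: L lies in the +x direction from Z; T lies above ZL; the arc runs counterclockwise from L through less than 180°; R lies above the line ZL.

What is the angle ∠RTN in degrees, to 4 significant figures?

77.82°

Z is at the origin; Z and L share the same y with |ZL| = 45.9 and L on the +x side, so L = (45.90, 0.000). Since A1 is tangent to ZL there, TL ⟂ ZL, so T = L + (0, 7.6) = (45.90, 7.600). Since TN ⟂ NR (tangency), |TR| = √(7.6² + 35.2²) = 36.01 regardless of where N sits on A1. So R lies on both circle(Z, 52.5) and circle(T, 36.01); the above-ZL intersection is R = (32.67, 41.09). N is the foot of the tangent from R: N = (52.22, 11.82).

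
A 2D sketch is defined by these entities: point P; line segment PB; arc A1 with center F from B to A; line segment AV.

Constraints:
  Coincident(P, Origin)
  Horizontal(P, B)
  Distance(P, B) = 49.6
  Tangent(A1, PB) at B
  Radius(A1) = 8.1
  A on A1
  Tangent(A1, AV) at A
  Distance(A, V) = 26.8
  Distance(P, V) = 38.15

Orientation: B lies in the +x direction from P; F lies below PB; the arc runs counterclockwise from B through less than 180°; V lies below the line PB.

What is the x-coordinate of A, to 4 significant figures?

42.86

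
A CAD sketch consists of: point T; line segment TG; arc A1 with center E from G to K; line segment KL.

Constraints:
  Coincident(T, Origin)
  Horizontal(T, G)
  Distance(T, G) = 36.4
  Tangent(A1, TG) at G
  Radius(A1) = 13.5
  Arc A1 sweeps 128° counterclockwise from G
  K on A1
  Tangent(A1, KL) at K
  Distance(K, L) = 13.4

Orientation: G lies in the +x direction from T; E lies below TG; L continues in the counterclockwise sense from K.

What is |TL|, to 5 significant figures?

46.954

T is at the origin; T and G share the same y with |TG| = 36.4 and G on the +x side, so G = (36.400, 0.0000). Tangency of A1 to TG means the radius EG is perpendicular to TG, so E = G + (0, -13.5) = (36.400, -13.500). On A1, G sits at bearing 90° from E; a 128° counterclockwise sweep puts K at bearing 218°, so K = E + 13.5·(cos 218°, sin 218°) = (25.762, -21.811). Tangency of A1 to KL means the radius EK is perpendicular to KL, so KL runs along (−sin 218°, cos 218°); with |KL| = 13.4, L = (34.012, -32.371). Then |TL| = |L − T| = 46.954.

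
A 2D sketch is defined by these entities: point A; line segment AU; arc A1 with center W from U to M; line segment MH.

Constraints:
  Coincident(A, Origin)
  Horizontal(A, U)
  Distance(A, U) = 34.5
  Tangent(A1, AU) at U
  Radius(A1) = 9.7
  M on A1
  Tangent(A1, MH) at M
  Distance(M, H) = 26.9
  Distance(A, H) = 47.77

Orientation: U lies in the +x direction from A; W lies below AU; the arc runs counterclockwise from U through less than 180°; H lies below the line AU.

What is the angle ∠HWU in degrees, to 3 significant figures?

169°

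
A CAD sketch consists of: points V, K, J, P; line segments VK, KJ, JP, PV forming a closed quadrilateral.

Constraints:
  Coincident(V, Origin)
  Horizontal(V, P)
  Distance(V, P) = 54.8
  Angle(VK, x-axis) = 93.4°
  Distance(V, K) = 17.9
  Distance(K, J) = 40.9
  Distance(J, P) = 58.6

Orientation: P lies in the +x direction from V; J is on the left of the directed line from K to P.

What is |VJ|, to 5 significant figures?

55.568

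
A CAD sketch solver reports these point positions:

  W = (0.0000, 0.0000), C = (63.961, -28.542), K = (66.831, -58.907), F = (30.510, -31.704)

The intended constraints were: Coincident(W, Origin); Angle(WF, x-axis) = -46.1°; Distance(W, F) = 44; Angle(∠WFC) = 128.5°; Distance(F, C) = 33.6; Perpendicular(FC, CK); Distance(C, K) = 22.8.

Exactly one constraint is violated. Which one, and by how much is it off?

Distance(C, K) = 22.8 — off by 7.70.

W = (0.00, 0.00) ✓; WF at -46.10° ✓; |WF| = 44.00 ✓; ∠WFC = 128.5° ✓; |FC| = 33.60 ✓; ∠(FC, CK) = 90.00° ✓; |CK| = 30.50 ✗.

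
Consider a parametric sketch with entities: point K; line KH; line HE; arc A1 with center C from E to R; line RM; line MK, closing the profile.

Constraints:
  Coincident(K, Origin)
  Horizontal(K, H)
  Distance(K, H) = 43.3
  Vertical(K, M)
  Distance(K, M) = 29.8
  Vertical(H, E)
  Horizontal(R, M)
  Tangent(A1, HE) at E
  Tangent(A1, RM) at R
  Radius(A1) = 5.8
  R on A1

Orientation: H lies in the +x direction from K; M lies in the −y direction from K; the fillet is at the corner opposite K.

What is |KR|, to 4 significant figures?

47.90

K is at the origin; K and H share the same y with |KH| = 43.3 and H on the +x side, so H = (43.30, 0.000). K and M share the same x with |KM| = 29.8 and M on the −y side, so M = (0.000, -29.80). The virtual corner opposite K is at (43.30, -29.80). A1 meets HE tangentially, so CE is at right angles to HE and A1 meets RM tangentially, so CR is at right angles to RM, with radius 5.8, so the center C sits 5.8 in from both sides at C = (37.50, -24.00). That places the tangent points at E = (43.30, -24.00) on HE and R = (37.50, -29.80) on RM. Then |KR| = |R − K| = 47.90.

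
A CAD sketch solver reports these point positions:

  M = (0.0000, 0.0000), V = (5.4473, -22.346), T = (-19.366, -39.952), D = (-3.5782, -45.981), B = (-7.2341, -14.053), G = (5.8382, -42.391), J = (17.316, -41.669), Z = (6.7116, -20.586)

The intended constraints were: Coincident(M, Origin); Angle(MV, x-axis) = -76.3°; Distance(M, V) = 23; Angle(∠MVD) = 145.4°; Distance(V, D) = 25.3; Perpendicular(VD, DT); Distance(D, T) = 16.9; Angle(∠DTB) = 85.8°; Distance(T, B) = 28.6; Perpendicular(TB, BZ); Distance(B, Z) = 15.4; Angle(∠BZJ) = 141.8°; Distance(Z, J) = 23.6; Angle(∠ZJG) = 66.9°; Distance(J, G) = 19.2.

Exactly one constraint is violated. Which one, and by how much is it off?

Distance(J, G) = 19.2 — off by 7.70.

M = (0.00, 0.00) ✓; MV at -76.30° ✓; |MV| = 23.00 ✓; ∠MVD = 145.4° ✓; |VD| = 25.30 ✓; ∠(VD, DT) = 90.00° ✓; |DT| = 16.90 ✓; ∠DTB = 85.80° ✓; |TB| = 28.60 ✓; ∠(TB, BZ) = 90.00° ✓; |BZ| = 15.40 ✓; ∠BZJ = 141.8° ✓; |ZJ| = 23.60 ✓; ∠ZJG = 66.90° ✓; |JG| = 11.50 ✗.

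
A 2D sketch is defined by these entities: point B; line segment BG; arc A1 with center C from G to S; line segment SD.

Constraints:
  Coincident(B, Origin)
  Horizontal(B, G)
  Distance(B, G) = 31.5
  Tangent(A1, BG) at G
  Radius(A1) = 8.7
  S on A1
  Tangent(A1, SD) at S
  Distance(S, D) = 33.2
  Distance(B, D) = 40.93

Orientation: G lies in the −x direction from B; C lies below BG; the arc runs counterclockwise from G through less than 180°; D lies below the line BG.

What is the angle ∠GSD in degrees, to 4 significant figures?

112.6°

B is at the origin; BG is horizontal with |BG| = 31.5 and G on the −x side, so G = (-31.50, 0.000). Tangency of A1 to BG means the radius CG is perpendicular to BG, so C = G + (0, -8.7) = (-31.50, -8.700). Since CS ⟂ SD (tangency), |CD| = √(8.7² + 33.2²) = 34.32 regardless of where S sits on A1. So D lies on both circle(B, 40.93) and circle(C, 34.32); the below-BG intersection is D = (-14.25, -38.37). S is the foot of the tangent from D: S = (-37.67, -14.84).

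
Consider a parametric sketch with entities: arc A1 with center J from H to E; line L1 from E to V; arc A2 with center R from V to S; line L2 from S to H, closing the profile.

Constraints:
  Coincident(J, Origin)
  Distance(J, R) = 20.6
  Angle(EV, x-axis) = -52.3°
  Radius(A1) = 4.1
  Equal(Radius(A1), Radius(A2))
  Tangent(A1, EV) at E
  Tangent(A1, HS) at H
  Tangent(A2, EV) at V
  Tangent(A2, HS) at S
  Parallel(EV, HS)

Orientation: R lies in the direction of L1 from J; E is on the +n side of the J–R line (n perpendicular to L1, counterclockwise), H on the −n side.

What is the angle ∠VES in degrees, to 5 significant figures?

21.705°

The slot axis is L1's direction at -52.3°, so u = (cos -52.3°, sin -52.3°) = (0.61153, -0.79122) and n = (−sin -52.3°, cos -52.3°) = (0.79122, 0.61153). J is at the origin and R lies 20.6 along u from J, so R = 20.6·u = (12.597, -16.299). Tangency of A1 to both parallel lines with radius 4.1 puts E and H at J ± 4.1·n: E = (3.2440, 2.5073), H = (-3.2440, -2.5073). Equal radii place V and S the same way about R: V = R + 4.1·n = (15.841, -13.792), S = R − 4.1·n = (9.3534, -18.806). Then cos ∠VES = EV·ES / (|EV||ES|), giving 21.705°.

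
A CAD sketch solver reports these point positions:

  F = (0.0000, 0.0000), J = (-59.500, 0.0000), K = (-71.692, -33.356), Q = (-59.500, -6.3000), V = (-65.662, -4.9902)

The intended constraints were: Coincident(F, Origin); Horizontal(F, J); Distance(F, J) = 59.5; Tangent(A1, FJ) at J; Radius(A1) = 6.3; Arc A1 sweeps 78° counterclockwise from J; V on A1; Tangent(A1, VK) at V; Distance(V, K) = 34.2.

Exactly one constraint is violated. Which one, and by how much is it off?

Distance(V, K) = 34.2 — off by 5.20.

F = (0.00, 0.00) ✓; F.y = 0.00, J.y = 0.00 ✓; |FJ| = 59.50 ✓; ∠(QJ, JF) = 90.00° ✓; |QJ| = 6.300 ✓; bearing(Q→V) − bearing(Q→J) = 78.00° ✓; |QV| = 6.300 ✓; ∠(QV, VK) = 90.00° ✓; |VK| = 29.00 ✗.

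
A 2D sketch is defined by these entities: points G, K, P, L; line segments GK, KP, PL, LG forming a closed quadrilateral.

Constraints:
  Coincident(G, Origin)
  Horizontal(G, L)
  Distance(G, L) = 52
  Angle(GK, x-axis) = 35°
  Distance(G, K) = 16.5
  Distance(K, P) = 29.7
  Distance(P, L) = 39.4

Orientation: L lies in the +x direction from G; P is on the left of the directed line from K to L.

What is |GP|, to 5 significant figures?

45.637

G is at the origin; GL is horizontal with |GL| = 52.0 and L in +x, so L = (52.0, 0). GK runs at 35.0° with |GK| = 16.5, so K = (13.516, 9.4640). P is determined by |KP| = 29.7 and |PL| = 39.4 together: it lies at the intersection of circle(K, 29.7) and circle(L, 39.4). With |KL| = 39.631, the foot of the radical line on KL is 11.359 from K and the perpendicular offset is √(29.7² − 11.359²) = 27.442. Taking the left-of-KL solution: P = (31.100, 33.400).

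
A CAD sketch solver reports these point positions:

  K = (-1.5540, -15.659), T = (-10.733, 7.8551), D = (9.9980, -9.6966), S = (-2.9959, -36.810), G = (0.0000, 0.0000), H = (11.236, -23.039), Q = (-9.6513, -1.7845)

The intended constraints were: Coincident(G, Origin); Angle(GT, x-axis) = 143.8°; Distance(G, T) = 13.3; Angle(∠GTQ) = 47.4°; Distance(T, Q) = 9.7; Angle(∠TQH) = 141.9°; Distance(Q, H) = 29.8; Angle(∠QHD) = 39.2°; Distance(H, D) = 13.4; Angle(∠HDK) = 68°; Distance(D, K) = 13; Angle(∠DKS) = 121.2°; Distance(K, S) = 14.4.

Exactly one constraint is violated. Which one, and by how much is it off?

Distance(K, S) = 14.4 — off by 6.80.

G = (0.00, 0.00) ✓; GT at 143.8° ✓; |GT| = 13.30 ✓; ∠GTQ = 47.40° ✓; |TQ| = 9.700 ✓; ∠TQH = 141.9° ✓; |QH| = 29.80 ✓; ∠QHD = 39.20° ✓; |HD| = 13.40 ✓; ∠HDK = 68.00° ✓; |DK| = 13.00 ✓; ∠DKS = 121.2° ✓; |KS| = 21.20 ✗.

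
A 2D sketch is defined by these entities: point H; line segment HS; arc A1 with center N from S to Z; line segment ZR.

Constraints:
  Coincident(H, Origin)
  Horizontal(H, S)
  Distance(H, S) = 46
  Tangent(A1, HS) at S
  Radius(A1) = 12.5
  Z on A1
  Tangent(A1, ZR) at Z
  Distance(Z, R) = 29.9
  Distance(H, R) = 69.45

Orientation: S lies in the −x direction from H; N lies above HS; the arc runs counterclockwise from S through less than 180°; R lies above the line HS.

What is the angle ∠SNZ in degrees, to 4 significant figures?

126.5°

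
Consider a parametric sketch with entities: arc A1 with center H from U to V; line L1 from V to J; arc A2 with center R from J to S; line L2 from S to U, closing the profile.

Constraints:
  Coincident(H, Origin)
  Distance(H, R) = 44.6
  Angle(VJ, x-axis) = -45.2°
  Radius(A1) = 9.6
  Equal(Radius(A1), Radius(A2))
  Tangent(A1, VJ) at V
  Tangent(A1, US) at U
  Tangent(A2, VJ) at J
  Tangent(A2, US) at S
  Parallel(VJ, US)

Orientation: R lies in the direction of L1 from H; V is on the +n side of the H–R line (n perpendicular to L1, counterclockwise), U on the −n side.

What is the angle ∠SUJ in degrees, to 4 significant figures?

23.29°

The slot axis is L1's direction at -45.2°, so u = (cos -45.2°, sin -45.2°) = (0.7046, -0.7096) and n = (−sin -45.2°, cos -45.2°) = (0.7096, 0.7046). H is at the origin and R lies 44.6 along u from H, so R = 44.6·u = (31.43, -31.65). Tangency of A1 to both parallel lines with radius 9.6 puts V and U at H ± 9.6·n: V = (6.812, 6.764), U = (-6.812, -6.764). Equal radii place J and S the same way about R: J = R + 9.6·n = (38.24, -24.88), S = R − 9.6·n = (24.61, -38.41). Then cos ∠SUJ = US·UJ / (|US||UJ|), giving 23.29°.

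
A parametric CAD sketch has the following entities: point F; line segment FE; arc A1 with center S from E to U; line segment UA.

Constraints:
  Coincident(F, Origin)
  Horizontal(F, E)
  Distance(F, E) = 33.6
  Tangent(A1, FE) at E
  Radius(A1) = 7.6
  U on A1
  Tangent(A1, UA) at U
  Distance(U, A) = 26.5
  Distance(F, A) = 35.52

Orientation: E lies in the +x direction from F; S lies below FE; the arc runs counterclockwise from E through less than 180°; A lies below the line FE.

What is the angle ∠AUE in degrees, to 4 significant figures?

143.9°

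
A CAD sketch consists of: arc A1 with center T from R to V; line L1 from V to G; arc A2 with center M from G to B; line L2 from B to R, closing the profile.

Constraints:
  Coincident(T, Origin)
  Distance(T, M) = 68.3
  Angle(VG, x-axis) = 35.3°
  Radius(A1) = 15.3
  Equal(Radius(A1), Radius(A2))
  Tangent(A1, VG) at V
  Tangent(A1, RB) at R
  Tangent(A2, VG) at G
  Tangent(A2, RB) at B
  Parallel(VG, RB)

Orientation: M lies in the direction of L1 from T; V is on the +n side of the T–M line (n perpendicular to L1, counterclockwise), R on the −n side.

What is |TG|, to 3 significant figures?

70.0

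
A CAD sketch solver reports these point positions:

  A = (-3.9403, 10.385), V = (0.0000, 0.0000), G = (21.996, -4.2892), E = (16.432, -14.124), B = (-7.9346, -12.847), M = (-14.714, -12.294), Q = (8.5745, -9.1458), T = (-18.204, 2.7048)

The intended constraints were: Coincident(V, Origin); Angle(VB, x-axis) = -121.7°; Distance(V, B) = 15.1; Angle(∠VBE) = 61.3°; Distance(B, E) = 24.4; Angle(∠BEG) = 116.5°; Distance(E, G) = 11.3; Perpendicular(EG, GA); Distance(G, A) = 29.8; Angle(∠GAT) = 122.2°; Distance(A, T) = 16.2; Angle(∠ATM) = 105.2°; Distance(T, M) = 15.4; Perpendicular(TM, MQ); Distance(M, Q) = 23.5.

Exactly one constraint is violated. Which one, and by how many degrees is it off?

Perpendicular(TM, MQ) — off by 5.40°.

V = (0.00, 0.00) ✓; VB at -121.7° ✓; |VB| = 15.10 ✓; ∠VBE = 61.30° ✓; |BE| = 24.40 ✓; ∠BEG = 116.5° ✓; |EG| = 11.30 ✓; ∠(EG, GA) = 90.00° ✓; |GA| = 29.80 ✓; ∠GAT = 122.2° ✓; |AT| = 16.20 ✓; ∠ATM = 105.2° ✓; |TM| = 15.40 ✓; ∠(TM, MQ) = 84.60° ✗; |MQ| = 23.50 ✓.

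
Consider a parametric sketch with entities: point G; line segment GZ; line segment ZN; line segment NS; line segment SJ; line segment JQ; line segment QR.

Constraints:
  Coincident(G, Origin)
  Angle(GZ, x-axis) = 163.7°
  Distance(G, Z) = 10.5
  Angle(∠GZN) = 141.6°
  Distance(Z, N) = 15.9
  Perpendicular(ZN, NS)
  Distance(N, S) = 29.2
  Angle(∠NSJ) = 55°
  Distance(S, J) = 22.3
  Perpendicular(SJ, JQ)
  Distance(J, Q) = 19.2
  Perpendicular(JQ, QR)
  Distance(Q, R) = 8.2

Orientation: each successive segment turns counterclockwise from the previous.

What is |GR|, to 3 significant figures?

23.6

The perpendicularity gives JQ at right angles to SJ, so JQ runs at 147°; with |JQ| = 19.2, Q = (-17.8, -0.937). JQ is perpendicular to QR, so QR runs at -123°; with |QR| = 8.2, R = (-22.3, -7.82). Then |GR| = |R − G| = 23.6.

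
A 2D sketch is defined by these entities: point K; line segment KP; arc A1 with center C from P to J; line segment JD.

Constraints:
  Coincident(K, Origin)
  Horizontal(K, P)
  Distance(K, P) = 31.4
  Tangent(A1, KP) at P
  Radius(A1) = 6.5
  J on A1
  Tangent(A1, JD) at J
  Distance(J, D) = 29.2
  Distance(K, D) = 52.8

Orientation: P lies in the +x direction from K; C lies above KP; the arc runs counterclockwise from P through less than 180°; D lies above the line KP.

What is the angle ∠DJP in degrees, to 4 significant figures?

136.3°

Checks: |KP| = 31.40 ✓; |CJ| = 6.500 ✓; ∠(CJ, JD) = 90.00° ✓; |JD| = 29.20 ✓; |KD| = 52.80 ✓.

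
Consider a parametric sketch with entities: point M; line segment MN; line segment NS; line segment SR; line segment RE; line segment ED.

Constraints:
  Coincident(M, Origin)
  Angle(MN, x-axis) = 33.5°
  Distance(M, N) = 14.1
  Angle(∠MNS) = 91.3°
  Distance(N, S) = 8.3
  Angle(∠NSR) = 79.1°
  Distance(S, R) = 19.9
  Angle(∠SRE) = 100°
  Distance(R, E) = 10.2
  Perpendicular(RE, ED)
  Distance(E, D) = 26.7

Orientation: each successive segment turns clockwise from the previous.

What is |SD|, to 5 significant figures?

15.392

M is at the origin; MN runs at 33.5° with length 14.1, so N = (11.758, 7.7823). ∠MNS = 91.3° gives NS at -55.200° from the x-axis; with |NS| = 8.3, S = (16.495, 0.96677). ∠NSR = 79.1° gives SR at -156.10° from the x-axis; with |SR| = 19.9, R = (-1.6989, -7.0955). ∠SRE = 100.0° gives RE at 123.90° from the x-axis; with |RE| = 10.2, E = (-7.3879, 1.3706). RE ⟂ ED, so ED runs at 33.900°; with |ED| = 26.7, D = (14.773, 16.262). Then |SD| = |D − S| = 15.392.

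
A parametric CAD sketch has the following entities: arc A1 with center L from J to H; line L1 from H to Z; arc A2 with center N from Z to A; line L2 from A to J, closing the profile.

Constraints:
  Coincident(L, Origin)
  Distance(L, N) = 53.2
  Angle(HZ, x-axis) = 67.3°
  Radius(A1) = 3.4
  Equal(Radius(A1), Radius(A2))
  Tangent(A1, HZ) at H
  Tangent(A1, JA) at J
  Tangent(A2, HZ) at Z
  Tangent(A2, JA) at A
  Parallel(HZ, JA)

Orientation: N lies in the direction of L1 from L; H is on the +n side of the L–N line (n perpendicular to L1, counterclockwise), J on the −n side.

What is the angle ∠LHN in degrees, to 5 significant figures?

86.343°

The slot axis is L1's direction at 67.3°, so u = (cos 67.3°, sin 67.3°) = (0.38591, 0.92254) and n = (−sin 67.3°, cos 67.3°) = (-0.92254, 0.38591). L is at the origin and N lies 53.2 along u from L, so N = 53.2·u = (20.530, 49.079). Tangency of A1 to both parallel lines with radius 3.4 puts H and J at L ± 3.4·n: H = (-3.1366, 1.3121), J = (3.1366, -1.3121). Then cos ∠LHN = HL·HN / (|HL||HN|), giving 86.343°.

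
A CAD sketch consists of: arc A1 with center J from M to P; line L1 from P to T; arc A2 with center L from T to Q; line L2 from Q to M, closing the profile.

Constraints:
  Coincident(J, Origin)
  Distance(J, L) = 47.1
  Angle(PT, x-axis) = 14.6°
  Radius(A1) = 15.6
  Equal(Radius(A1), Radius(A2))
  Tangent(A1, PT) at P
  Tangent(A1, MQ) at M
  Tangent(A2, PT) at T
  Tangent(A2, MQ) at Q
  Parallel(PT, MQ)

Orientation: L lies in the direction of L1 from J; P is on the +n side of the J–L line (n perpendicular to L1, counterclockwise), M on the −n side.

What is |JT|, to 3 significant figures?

49.6

The slot axis is L1's direction at 14.6°, so u = (cos 14.6°, sin 14.6°) = (0.968, 0.252) and n = (−sin 14.6°, cos 14.6°) = (-0.252, 0.968). J is at the origin and L lies 47.1 along u from J, so L = 47.1·u = (45.6, 11.9). Tangency of A1 to both parallel lines with radius 15.6 puts P and M at J ± 15.6·n: P = (-3.93, 15.1), M = (3.93, -15.1). Equal radii place T and Q the same way about L: T = L + 15.6·n = (41.6, 27.0), Q = L − 15.6·n = (49.5, -3.22). Then |JT| = |T − J| = 49.6.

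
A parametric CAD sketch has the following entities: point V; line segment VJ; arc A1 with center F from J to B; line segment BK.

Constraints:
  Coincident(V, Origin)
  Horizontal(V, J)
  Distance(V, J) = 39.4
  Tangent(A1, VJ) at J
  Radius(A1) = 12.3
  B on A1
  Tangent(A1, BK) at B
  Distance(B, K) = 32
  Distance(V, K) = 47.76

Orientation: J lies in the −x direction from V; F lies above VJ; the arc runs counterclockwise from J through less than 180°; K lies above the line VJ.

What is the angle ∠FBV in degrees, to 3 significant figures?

167°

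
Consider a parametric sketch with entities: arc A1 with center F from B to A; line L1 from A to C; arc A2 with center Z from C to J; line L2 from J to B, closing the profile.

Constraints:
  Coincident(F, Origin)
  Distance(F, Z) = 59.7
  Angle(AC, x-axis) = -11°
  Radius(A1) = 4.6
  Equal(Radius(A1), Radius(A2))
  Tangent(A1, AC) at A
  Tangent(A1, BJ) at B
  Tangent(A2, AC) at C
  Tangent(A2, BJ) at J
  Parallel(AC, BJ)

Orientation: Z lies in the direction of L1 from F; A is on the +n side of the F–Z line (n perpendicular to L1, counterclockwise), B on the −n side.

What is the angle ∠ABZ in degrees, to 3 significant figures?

85.6°

The slot axis is L1's direction at -11.0°, so u = (cos -11.0°, sin -11.0°) = (0.982, -0.191) and n = (−sin -11.0°, cos -11.0°) = (0.191, 0.982). F is at the origin and Z lies 59.7 along u from F, so Z = 59.7·u = (58.6, -11.4). Tangency of A1 to both parallel lines with radius 4.6 puts A and B at F ± 4.6·n: A = (0.878, 4.52), B = (-0.878, -4.52). Then cos ∠ABZ = BA·BZ / (|BA||BZ|), giving 85.6°.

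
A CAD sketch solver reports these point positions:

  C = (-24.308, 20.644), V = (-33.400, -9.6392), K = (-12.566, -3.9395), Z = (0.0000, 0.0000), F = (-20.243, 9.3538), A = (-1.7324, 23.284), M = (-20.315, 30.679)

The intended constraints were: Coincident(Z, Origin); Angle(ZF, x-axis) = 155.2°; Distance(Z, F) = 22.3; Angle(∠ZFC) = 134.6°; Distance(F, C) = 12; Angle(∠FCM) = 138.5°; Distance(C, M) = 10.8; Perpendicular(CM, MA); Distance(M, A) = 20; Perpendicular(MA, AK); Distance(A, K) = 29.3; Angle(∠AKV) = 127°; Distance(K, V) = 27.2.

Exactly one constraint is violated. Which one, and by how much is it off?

Distance(K, V) = 27.2 — off by 5.60.

Z = (0.00, 0.00) ✓; ZF at 155.2° ✓; |ZF| = 22.30 ✓; ∠ZFC = 134.6° ✓; |FC| = 12.00 ✓; ∠FCM = 138.5° ✓; |CM| = 10.80 ✓; ∠(CM, MA) = 90.00° ✓; |MA| = 20.00 ✓; ∠(MA, AK) = 90.00° ✓; |AK| = 29.30 ✓; ∠AKV = 127.0° ✓; |KV| = 21.60 ✗.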